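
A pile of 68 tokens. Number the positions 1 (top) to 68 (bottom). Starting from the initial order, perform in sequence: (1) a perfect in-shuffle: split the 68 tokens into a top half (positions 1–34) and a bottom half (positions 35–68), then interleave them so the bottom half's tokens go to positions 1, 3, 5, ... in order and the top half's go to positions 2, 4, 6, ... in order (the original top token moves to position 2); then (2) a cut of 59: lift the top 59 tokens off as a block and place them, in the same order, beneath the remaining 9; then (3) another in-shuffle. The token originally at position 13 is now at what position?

Track the token from position 13 forward through each operation:
  after op 1 (in-shuffle): 13 → 26
  after op 2 (cut 59): 26 → 35
  after op 3 (in-shuffle): 35 → 1

1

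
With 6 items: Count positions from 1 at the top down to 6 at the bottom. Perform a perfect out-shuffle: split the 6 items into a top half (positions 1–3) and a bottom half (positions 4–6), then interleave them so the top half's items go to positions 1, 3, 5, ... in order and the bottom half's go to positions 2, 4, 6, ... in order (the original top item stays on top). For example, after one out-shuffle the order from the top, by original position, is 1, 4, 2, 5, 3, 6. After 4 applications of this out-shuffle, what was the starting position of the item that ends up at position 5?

Work backwards from position 5, undoing one out-shuffle at a time:
5 ← 3 ← 2 ← 4 ← 5
So the item now at position 5 started at position 5.

5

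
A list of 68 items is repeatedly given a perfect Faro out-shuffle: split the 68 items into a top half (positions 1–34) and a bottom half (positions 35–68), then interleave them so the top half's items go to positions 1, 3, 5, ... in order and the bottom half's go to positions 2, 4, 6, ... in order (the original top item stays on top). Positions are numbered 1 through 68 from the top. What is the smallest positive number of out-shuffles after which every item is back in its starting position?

The out-shuffle permutes the 68 positions with cycle lengths [1, 1, 66].
Every item is home exactly when every cycle has completed a whole number of laps, i.e. after lcm(1, 66) = 66 out-shuffles.

66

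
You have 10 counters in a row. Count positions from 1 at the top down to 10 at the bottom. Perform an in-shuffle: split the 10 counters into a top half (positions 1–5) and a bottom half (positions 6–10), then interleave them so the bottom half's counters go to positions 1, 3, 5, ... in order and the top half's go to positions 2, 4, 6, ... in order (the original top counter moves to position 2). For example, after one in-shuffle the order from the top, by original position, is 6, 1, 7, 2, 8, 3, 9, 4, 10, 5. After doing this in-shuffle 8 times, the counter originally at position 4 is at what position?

1

Track the counter's position through each in-shuffle:
4 → 8 → 5 → 10 → 9 → 7 → 3 → 6 → 1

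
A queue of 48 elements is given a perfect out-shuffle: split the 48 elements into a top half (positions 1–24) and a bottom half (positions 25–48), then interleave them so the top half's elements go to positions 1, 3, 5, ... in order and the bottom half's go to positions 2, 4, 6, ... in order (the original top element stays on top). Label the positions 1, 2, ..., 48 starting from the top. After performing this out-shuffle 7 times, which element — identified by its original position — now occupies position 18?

25

Work backwards from position 18, undoing one out-shuffle at a time:
18 ← 33 ← 17 ← 9 ← 5 ← 3 ← 2 ← 25
So the element now at position 18 started at position 25.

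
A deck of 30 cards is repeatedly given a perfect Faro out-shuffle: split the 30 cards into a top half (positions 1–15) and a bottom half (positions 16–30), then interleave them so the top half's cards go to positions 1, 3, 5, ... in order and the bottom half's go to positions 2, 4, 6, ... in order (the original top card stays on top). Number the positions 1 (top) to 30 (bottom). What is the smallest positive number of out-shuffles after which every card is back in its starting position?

28

The out-shuffle permutes the 30 positions with cycle lengths [1, 1, 28].
Every card is home exactly when every cycle has completed a whole number of laps, i.e. after lcm(1, 28) = 28 out-shuffles.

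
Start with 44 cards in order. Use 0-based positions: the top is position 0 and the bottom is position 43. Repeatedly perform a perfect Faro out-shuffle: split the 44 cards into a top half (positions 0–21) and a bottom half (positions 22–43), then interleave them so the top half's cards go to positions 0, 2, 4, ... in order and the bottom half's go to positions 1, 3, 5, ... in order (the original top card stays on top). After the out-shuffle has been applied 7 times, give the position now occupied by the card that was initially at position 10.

Track the card's position through each out-shuffle:
10 → 20 → 40 → 37 → 31 → 19 → 38 → 33

33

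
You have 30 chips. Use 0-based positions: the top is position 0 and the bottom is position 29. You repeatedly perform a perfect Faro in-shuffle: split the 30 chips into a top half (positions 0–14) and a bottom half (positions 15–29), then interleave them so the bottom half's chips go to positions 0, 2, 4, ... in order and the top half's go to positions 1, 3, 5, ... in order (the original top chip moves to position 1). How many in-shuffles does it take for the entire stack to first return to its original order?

5

The in-shuffle permutes the 30 positions with cycle lengths [5, 5, 5, 5, 5, 5].
Every chip is home exactly when every cycle has completed a whole number of laps, i.e. after lcm(5) = 5 in-shuffles.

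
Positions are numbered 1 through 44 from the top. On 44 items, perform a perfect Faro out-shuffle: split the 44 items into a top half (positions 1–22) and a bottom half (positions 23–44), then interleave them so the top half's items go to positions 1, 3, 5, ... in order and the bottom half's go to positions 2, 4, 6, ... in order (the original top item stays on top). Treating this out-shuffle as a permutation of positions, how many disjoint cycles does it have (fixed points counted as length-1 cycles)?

5

Trace each unvisited position around until it returns:
(1) (2 3 5 9 17 33 ... len 14) (4 7 13 25 6 11 ... len 14) (8 15 29 14 27 10 ... len 14) (44)
5 cycles in total.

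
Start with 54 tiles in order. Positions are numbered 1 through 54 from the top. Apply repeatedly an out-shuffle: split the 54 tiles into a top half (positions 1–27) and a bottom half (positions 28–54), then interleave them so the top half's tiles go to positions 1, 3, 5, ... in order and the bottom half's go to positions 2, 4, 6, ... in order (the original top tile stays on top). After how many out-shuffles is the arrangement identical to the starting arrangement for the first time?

The out-shuffle permutes the 54 positions with cycle lengths [1, 1, 52].
Every tile is home exactly when every cycle has completed a whole number of laps, i.e. after lcm(1, 52) = 52 out-shuffles.

52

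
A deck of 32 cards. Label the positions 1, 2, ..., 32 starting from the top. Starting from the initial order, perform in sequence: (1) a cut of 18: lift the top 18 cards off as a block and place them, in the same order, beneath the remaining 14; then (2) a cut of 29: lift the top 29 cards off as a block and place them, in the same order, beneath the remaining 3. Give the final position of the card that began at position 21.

Track the card from position 21 forward through each operation:
  after op 1 (cut 18): 21 → 3
  after op 2 (cut 29): 3 → 6

6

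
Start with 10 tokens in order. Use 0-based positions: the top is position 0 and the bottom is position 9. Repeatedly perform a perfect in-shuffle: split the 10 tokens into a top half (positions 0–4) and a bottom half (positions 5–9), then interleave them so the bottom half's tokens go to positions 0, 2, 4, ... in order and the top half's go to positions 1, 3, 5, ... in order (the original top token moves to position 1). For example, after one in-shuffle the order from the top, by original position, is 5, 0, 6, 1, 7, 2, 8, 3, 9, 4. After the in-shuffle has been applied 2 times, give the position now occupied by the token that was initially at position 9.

6

Track the token's position through each in-shuffle:
9 → 8 → 6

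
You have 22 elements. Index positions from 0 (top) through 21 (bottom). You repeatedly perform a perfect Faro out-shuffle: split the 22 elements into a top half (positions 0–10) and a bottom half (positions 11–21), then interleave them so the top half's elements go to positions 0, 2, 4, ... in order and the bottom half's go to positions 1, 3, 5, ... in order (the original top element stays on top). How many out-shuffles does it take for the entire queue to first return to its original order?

The out-shuffle permutes the 22 positions with cycle lengths [1, 1, 2, 3, 3, 6, 6].
Every element is home exactly when every cycle has completed a whole number of laps, i.e. after lcm(1, 2, 3, 6) = 6 out-shuffles.

6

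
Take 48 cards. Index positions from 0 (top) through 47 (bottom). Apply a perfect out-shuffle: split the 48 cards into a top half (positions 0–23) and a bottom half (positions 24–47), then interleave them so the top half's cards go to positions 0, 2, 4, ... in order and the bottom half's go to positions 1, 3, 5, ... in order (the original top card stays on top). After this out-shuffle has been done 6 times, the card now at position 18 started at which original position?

37

Work backwards from position 18, undoing one out-shuffle at a time:
18 ← 9 ← 28 ← 14 ← 7 ← 27 ← 37
So the card now at position 18 started at position 37.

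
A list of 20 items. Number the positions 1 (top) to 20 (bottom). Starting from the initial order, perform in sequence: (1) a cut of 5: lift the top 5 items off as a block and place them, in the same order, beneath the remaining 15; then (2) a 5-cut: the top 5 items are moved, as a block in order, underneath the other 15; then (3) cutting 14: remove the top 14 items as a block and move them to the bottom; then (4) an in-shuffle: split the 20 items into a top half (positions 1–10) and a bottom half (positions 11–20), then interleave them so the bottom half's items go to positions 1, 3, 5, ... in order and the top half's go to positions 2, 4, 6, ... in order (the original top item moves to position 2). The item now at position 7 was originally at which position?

Undo the operations in reverse order, starting from position 7:
  undo op 4 (in-shuffle, from bottom half): 7 ← 14
  undo op 3 (cut 14): 14 ← 8
  undo op 2 (cut 5): 8 ← 13
  undo op 1 (cut 5): 13 ← 18
So the item at position 7 came from original position 18.

18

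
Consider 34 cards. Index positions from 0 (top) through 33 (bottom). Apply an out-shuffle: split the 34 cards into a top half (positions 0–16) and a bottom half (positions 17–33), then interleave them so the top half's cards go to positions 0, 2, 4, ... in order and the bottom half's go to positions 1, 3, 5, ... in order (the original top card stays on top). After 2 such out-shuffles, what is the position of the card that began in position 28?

Track the card's position through each out-shuffle:
28 → 23 → 13

13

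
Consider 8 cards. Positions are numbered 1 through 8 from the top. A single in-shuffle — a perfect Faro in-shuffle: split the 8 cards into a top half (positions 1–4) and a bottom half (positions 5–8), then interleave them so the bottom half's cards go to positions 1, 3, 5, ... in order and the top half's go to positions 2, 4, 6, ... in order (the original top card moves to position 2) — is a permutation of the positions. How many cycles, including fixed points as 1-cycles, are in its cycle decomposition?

2

Trace each unvisited position around until it returns:
(1 2 4 8 7 5) (3 6)
2 cycles in total.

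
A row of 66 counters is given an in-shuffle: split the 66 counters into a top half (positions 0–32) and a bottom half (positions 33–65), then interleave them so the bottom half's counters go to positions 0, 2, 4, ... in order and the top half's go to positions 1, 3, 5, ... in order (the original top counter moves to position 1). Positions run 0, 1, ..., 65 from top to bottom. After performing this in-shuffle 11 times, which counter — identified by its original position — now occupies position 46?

Work backwards from position 46, undoing one in-shuffle at a time:
46 ← 56 ← 61 ← 30 ← 48 ← 57 ← 28 ← 47 ← 23 ← 11 ← 5 ← 2
So the counter now at position 46 started at position 2.

2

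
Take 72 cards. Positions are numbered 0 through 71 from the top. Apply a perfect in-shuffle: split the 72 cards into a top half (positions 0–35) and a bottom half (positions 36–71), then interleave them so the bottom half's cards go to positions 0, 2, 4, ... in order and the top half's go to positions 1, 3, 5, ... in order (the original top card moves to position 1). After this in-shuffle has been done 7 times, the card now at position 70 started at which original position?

Work backwards from position 70, undoing one in-shuffle at a time:
70 ← 71 ← 35 ← 17 ← 8 ← 40 ← 56 ← 64
So the card now at position 70 started at position 64.

64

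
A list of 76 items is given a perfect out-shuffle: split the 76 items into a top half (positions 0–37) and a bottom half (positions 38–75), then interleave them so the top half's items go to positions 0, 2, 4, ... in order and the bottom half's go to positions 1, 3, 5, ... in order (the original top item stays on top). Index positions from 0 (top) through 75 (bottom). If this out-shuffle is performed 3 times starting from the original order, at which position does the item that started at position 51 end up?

33

Track the item's position through each out-shuffle:
51 → 27 → 54 → 33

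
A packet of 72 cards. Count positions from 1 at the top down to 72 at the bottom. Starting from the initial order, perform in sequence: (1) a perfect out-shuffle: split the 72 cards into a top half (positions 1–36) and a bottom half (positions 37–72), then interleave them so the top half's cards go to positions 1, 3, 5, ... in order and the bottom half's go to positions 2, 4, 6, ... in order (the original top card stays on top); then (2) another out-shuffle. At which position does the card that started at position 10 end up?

37

Track the card from position 10 forward through each operation:
  after op 1 (out-shuffle): 10 → 19
  after op 2 (out-shuffle): 19 → 37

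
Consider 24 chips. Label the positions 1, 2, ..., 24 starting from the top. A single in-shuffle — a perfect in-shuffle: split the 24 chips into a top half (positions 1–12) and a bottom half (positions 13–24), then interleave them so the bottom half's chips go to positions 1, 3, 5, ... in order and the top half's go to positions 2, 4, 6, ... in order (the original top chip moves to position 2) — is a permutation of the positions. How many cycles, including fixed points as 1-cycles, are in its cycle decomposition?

Trace each unvisited position around until it returns:
(1 2 4 8 16 7 ... len 20) (5 10 20 15)
2 cycles in total.

2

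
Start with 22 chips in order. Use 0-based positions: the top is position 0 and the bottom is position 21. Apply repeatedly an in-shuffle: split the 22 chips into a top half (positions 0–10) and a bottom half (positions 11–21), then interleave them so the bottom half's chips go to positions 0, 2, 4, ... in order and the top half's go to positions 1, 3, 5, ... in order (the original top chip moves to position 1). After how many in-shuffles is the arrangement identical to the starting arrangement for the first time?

11

The in-shuffle permutes the 22 positions with cycle lengths [11, 11].
Every chip is home exactly when every cycle has completed a whole number of laps, i.e. after lcm(11) = 11 in-shuffles.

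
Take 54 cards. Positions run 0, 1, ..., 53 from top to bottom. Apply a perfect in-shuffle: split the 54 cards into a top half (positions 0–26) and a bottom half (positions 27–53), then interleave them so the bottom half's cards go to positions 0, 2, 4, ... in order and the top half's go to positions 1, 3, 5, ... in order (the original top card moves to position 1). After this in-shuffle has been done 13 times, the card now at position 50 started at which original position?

37

Work backwards from position 50, undoing one in-shuffle at a time:
50 ← 52 ← 53 ← 26 ← 40 ← ... ← 37 (13 steps).
So the card now at position 50 started at position 37.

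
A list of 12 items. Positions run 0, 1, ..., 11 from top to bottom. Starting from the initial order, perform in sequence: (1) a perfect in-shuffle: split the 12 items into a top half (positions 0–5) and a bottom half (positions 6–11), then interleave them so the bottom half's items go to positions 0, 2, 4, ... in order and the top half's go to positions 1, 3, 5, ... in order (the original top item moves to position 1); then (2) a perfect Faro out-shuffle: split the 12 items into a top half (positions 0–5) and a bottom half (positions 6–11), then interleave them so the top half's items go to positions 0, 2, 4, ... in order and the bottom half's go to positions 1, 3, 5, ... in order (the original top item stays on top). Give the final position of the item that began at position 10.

Track the item from position 10 forward through each operation:
  after op 1 (in-shuffle): 10 → 8
  after op 2 (out-shuffle): 8 → 5

5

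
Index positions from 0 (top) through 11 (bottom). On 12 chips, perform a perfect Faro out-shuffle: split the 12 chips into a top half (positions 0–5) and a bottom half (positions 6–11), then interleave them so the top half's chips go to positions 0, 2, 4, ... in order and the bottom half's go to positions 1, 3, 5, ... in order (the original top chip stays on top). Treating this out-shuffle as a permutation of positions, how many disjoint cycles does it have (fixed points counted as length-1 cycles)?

3

Trace each unvisited position around until it returns:
(0) (1 2 4 8 5 10 9 7 3 6) (11)
3 cycles in total.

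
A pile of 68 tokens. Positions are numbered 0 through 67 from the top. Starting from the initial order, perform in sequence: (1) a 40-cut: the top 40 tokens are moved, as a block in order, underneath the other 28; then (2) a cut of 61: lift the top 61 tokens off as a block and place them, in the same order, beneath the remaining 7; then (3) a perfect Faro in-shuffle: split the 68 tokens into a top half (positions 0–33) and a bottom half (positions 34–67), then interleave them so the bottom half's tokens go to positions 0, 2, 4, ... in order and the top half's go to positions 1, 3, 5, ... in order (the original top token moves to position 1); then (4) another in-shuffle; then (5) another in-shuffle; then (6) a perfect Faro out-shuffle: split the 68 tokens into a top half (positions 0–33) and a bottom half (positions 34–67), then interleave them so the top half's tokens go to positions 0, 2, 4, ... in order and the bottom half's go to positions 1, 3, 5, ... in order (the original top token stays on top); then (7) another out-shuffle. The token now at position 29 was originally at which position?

Undo the operations in reverse order, starting from position 29:
  undo op 7 (out-shuffle, from bottom half): 29 ← 48
  undo op 6 (out-shuffle, from top half): 48 ← 24
  undo op 5 (in-shuffle, from bottom half): 24 ← 46
  undo op 4 (in-shuffle, from bottom half): 46 ← 57
  undo op 3 (in-shuffle, from top half): 57 ← 28
  undo op 2 (cut 61): 28 ← 21
  undo op 1 (cut 40): 21 ← 61
So the token at position 29 came from original position 61.

61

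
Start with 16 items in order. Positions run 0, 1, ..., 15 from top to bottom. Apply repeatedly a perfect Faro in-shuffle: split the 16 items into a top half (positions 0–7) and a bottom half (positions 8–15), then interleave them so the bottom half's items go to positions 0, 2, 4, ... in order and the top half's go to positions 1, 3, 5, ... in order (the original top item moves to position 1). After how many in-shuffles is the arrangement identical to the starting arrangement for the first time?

The in-shuffle permutes the 16 positions with cycle lengths [8, 8].
Every item is home exactly when every cycle has completed a whole number of laps, i.e. after lcm(8) = 8 in-shuffles.

8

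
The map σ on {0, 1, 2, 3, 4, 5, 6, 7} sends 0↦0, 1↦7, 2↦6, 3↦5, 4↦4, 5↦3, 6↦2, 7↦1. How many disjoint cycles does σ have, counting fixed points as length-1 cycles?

Cycle decomposition: (0) (1 7) (2 6) (3 5) (4).
5 cycles.

5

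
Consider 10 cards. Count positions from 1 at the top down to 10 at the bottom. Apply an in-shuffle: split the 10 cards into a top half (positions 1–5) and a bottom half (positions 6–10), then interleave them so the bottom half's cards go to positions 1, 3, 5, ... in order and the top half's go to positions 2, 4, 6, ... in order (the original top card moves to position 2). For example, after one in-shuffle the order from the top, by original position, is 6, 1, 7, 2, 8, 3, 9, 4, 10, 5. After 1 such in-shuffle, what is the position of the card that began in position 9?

Track the card's position through each in-shuffle:
9 → 7

7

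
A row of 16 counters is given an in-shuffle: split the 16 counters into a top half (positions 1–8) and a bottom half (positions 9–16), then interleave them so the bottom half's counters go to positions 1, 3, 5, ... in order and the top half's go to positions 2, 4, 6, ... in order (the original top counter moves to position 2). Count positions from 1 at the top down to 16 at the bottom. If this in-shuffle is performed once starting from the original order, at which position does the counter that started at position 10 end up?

Track the counter's position through each in-shuffle:
10 → 3

3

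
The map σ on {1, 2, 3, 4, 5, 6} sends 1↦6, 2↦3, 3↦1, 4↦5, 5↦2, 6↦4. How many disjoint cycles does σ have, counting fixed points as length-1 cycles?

1

Cycle decomposition: (1 6 4 5 2 3).
1 cycle.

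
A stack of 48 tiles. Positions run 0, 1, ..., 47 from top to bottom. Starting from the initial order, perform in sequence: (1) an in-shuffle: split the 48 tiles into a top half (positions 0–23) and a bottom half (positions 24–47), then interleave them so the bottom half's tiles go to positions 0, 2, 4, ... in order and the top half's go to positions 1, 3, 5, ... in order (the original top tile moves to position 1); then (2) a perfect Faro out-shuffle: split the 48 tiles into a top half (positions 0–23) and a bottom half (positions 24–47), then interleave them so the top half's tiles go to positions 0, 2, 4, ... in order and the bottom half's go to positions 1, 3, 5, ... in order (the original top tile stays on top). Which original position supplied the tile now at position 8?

26

Undo the operations in reverse order, starting from position 8:
  undo op 2 (out-shuffle, from top half): 8 ← 4
  undo op 1 (in-shuffle, from bottom half): 4 ← 26
So the tile at position 8 came from original position 26.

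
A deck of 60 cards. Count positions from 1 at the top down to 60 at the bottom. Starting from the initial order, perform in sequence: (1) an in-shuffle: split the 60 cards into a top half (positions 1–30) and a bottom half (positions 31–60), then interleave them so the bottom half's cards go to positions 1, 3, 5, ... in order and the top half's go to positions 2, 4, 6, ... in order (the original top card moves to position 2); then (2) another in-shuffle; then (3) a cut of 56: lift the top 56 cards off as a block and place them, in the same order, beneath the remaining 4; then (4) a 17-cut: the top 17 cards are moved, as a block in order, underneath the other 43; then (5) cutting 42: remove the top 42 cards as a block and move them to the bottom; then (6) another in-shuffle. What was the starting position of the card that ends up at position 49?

Undo the operations in reverse order, starting from position 49:
  undo op 6 (in-shuffle, from bottom half): 49 ← 55
  undo op 5 (cut 42): 55 ← 37
  undo op 4 (cut 17): 37 ← 54
  undo op 3 (cut 56): 54 ← 50
  undo op 2 (in-shuffle, from top half): 50 ← 25
  undo op 1 (in-shuffle, from bottom half): 25 ← 43
So the card at position 49 came from original position 43.

43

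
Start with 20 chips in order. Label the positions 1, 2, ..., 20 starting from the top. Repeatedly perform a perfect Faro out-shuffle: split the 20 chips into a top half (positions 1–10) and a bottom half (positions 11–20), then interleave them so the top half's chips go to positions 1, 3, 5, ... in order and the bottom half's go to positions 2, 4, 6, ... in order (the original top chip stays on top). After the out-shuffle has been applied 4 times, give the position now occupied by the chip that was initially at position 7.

2

Track the chip's position through each out-shuffle:
7 → 13 → 6 → 11 → 2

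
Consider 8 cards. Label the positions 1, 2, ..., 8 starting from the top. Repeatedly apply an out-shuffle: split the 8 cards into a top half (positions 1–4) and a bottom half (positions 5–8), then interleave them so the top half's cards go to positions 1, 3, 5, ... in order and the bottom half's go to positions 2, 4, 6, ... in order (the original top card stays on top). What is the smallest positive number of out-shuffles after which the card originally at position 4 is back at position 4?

3

Follow position 4 under repeated out-shuffles:
4 → 7 → 6 → 4
It first returns after 3 out-shuffles.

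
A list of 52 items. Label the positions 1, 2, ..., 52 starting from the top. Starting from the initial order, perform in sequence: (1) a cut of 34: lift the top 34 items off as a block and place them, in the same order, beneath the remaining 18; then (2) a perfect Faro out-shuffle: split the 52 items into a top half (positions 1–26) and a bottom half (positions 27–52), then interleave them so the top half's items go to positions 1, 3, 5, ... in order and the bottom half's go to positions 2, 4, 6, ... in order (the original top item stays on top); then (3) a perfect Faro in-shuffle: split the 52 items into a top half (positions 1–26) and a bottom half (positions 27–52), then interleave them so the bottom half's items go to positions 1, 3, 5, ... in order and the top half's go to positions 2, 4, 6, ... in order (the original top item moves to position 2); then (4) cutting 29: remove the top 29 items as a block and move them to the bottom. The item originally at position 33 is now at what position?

Track the item from position 33 forward through each operation:
  after op 1 (cut 34): 33 → 51
  after op 2 (out-shuffle): 51 → 50
  after op 3 (in-shuffle): 50 → 47
  after op 4 (cut 29): 47 → 18

18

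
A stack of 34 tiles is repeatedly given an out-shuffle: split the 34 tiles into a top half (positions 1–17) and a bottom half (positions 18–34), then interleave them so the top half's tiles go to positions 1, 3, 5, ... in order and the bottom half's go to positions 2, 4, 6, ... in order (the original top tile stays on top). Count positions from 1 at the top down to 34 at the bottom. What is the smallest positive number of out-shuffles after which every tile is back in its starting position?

10

The out-shuffle permutes the 34 positions with cycle lengths [1, 1, 2, 10, 10, 10].
Every tile is home exactly when every cycle has completed a whole number of laps, i.e. after lcm(1, 2, 10) = 10 out-shuffles.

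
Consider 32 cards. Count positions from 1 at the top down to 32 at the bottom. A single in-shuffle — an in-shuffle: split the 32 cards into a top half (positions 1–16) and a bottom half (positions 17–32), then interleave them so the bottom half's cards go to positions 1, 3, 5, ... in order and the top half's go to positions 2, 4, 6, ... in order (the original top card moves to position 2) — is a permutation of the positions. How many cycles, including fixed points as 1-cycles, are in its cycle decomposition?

Trace each unvisited position around until it returns:
(1 2 4 8 16 32 31 29 25 17) (3 6 12 24 15 30 27 21 9 18) (5 10 20 7 14 28 23 13 26 19) (11 22)
4 cycles in total.

4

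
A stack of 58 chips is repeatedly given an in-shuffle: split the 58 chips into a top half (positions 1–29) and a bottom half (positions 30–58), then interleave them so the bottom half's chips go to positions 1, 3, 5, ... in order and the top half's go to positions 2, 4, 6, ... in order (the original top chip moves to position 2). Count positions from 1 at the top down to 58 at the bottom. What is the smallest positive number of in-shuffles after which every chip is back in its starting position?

58

The in-shuffle permutes the 58 positions with cycle lengths [58].
Every chip is home exactly when every cycle has completed a whole number of laps, i.e. after lcm(58) = 58 in-shuffles.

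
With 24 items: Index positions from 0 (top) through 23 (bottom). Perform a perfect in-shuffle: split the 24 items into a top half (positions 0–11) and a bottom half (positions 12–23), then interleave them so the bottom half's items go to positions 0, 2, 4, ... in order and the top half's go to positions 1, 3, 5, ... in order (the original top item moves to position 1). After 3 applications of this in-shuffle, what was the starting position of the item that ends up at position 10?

Work backwards from position 10, undoing one in-shuffle at a time:
10 ← 17 ← 8 ← 16
So the item now at position 10 started at position 16.

16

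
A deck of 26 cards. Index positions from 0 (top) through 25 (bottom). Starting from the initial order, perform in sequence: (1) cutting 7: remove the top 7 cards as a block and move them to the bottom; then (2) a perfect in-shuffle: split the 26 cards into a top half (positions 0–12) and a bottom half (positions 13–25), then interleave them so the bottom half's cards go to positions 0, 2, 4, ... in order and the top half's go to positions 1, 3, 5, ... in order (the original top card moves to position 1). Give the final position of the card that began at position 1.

Track the card from position 1 forward through each operation:
  after op 1 (cut 7): 1 → 20
  after op 2 (in-shuffle): 20 → 14

14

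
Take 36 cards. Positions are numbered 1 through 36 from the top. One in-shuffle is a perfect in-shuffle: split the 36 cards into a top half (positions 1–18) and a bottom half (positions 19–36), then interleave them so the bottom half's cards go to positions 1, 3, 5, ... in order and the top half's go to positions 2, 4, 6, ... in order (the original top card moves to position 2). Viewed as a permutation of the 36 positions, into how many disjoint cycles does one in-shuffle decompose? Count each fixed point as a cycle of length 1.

1

Trace each unvisited position around until it returns:
(1 2 4 8 16 32 ... len 36)
1 cycle in total.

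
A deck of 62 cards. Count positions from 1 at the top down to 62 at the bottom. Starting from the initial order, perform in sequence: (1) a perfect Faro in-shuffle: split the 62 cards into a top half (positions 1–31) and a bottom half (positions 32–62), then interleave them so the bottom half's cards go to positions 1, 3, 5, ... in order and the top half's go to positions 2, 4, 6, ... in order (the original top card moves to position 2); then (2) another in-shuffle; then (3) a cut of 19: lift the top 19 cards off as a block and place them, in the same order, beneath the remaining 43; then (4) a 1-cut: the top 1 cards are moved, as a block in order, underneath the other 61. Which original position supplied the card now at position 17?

Undo the operations in reverse order, starting from position 17:
  undo op 4 (cut 1): 17 ← 18
  undo op 3 (cut 19): 18 ← 37
  undo op 2 (in-shuffle, from bottom half): 37 ← 50
  undo op 1 (in-shuffle, from top half): 50 ← 25
So the card at position 17 came from original position 25.

25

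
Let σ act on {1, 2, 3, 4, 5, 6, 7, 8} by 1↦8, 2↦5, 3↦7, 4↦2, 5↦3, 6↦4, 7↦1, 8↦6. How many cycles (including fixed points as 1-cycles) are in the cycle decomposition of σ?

Cycle decomposition: (1 8 6 4 2 5 3 7).
1 cycle.

1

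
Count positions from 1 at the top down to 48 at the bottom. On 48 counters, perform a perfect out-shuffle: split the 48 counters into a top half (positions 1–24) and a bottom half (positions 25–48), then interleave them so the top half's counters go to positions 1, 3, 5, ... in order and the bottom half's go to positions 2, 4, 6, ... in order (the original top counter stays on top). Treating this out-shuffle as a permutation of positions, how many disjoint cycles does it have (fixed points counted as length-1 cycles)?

4

Trace each unvisited position around until it returns:
(1) (2 3 5 9 17 33 ... len 23) (6 11 21 41 34 20 ... len 23) (48)
4 cycles in total.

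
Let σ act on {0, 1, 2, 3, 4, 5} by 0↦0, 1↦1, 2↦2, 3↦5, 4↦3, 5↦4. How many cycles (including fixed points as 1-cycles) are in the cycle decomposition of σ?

Cycle decomposition: (0) (1) (2) (3 5 4).
4 cycles.

4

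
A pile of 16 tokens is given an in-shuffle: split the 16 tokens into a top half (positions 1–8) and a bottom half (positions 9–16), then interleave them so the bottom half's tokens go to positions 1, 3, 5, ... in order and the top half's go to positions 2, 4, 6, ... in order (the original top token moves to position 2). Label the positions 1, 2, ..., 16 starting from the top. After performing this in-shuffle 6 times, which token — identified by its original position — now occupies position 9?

Work backwards from position 9, undoing one in-shuffle at a time:
9 ← 13 ← 15 ← 16 ← 8 ← 4 ← 2
So the token now at position 9 started at position 2.

2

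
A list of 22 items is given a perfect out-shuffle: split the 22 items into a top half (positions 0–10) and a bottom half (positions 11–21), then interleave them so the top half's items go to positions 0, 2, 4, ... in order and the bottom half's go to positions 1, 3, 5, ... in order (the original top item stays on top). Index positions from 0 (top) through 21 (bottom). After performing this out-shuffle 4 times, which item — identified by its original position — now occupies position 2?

Work backwards from position 2, undoing one out-shuffle at a time:
2 ← 1 ← 11 ← 16 ← 8
So the item now at position 2 started at position 8.

8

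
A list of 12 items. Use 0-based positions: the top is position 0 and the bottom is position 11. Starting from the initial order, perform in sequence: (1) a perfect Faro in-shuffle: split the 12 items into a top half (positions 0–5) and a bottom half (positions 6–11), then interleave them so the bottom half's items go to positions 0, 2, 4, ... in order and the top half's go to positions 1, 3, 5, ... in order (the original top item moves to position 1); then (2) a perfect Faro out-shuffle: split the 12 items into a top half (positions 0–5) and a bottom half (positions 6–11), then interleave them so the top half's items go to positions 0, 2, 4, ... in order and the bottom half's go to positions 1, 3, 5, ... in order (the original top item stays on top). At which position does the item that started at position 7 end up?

Track the item from position 7 forward through each operation:
  after op 1 (in-shuffle): 7 → 2
  after op 2 (out-shuffle): 2 → 4

4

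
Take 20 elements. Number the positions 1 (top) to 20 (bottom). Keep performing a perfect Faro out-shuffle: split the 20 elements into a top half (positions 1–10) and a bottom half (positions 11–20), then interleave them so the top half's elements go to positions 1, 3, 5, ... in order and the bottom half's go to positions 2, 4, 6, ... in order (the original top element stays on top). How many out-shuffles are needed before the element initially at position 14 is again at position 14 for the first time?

Follow position 14 under repeated out-shuffles:
14 → 8 → 15 → 10 → 19 → 18 → 16 → 12 → 4 → 7 → 13 → 6 → 11 → 2 → 3 → 5 → 9 → 17 → 14
It first returns after 18 out-shuffles.

18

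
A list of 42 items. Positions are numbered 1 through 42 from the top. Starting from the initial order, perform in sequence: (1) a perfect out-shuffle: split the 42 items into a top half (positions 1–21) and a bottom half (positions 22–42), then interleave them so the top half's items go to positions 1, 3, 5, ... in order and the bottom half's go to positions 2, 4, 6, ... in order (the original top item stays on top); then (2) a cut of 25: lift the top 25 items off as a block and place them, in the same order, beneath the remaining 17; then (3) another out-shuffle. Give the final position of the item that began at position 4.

6

Track the item from position 4 forward through each operation:
  after op 1 (out-shuffle): 4 → 7
  after op 2 (cut 25): 7 → 24
  after op 3 (out-shuffle): 24 → 6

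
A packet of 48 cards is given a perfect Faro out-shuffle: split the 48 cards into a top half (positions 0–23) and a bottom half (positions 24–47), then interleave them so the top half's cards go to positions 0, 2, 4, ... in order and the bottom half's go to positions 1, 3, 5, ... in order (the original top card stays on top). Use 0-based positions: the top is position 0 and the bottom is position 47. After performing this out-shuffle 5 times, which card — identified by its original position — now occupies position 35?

Work backwards from position 35, undoing one out-shuffle at a time:
35 ← 41 ← 44 ← 22 ← 11 ← 29
So the card now at position 35 started at position 29.

29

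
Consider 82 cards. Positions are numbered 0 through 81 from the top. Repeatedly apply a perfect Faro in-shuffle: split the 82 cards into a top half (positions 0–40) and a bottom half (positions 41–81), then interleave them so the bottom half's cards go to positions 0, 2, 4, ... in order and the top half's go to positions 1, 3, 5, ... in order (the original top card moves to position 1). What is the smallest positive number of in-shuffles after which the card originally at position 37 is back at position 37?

Follow position 37 under repeated in-shuffles:
37 → 75 → 68 → 54 → 26 → 53 → 24 → 49 → ... → 37 (length 82)
It first returns after 82 in-shuffles.

82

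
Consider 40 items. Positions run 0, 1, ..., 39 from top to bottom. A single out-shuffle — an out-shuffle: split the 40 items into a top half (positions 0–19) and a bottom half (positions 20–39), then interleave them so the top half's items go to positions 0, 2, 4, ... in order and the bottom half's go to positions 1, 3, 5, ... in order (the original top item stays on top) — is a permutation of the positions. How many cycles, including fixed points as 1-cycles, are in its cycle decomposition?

Trace each unvisited position around until it returns:
(0) (1 2 4 8 16 32 ... len 12) (3 6 12 24 9 18 ... len 12) (7 14 28 17 34 29 ... len 12) (13 26) (39)
6 cycles in total.

6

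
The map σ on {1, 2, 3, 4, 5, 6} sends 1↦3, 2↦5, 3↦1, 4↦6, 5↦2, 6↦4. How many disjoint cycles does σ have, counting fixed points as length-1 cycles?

3

Cycle decomposition: (1 3) (2 5) (4 6).
3 cycles.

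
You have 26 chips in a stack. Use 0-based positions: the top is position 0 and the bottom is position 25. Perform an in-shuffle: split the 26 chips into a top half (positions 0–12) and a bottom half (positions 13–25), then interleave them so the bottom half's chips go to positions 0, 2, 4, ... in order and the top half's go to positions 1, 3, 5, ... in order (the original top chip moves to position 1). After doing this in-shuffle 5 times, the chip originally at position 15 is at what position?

Track the chip's position through each in-shuffle:
15 → 4 → 9 → 19 → 12 → 25

25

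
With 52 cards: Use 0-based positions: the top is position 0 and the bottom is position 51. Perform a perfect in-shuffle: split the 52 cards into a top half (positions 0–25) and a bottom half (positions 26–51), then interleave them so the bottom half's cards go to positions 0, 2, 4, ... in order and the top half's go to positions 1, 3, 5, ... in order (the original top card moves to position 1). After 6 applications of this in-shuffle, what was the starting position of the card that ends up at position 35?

36

Work backwards from position 35, undoing one in-shuffle at a time:
35 ← 17 ← 8 ← 30 ← 41 ← 20 ← 36
So the card now at position 35 started at position 36.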